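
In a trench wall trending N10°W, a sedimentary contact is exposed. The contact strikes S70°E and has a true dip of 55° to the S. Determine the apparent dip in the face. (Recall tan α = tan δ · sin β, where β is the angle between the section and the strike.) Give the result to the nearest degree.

The section lies 60° from the strike.
tan α = tan 55° × sin 60° = 1.4281 × 0.8660 = 1.2368
apparent dip = arctan 1.2368 = 51.04°

51°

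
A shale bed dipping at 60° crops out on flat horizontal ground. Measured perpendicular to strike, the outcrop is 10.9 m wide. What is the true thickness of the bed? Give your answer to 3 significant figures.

9.44 m

True thickness t = w · sin(dip) = 10.9 × sin 60°
t = 10.9 × 0.8660 = 9.440 m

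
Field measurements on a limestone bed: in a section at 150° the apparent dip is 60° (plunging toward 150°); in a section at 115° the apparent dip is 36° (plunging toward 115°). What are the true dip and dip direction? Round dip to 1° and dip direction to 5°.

true dip 65°, dip direction 185°

Represent each trace as a vector plunging at its apparent dip toward its trend (east-north-up frame): v₁ = (0.250, -0.433, -0.866), v₂ = (0.733, -0.342, -0.588).
The plane normal is n = v₁ × v₂ ∝ (-0.042, -0.488, 0.232).
True dip = arccos(n_z / |n|) = arccos(0.4281) = 64.7°.
Dip direction = atan2(-0.042, -0.488) = 185° (azimuth of n's horizontal projection).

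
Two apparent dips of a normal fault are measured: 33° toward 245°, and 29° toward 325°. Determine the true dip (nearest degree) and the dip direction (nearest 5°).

true dip 38°, dip direction 280°

Represent each trace as a vector plunging at its apparent dip toward its trend (east-north-up frame): v₁ = (-0.760, -0.354, -0.545), v₂ = (-0.502, 0.716, -0.485).
Cross product v₁ × v₂ gives the pole to the plane: n ∝ (-0.562, 0.095, 0.722).
Dip δ = arctan(|n_h|/n_z) = arctan(0.570/0.722) = 38.3°.
Dip direction = atan2(-0.562, 0.095) = 280° (azimuth of n's horizontal projection).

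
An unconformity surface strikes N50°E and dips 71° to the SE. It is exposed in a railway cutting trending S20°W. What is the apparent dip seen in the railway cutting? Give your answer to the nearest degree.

55°

The strike is N50°E and the section trends S20°W; the acute angle between them is β = 30°.
tan(apparent dip) = tan 71° · sin 30° = 1.4521
α = arctan(1.4521) = 55.45°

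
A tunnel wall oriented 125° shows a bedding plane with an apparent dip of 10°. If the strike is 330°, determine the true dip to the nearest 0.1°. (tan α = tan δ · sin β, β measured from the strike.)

β = acute angle between strike 330° and section 125° = 25°.
tan(true dip) = tan 10° / sin 25° = 0.4172
δ = arctan(0.4172) = 22.65°

22.6°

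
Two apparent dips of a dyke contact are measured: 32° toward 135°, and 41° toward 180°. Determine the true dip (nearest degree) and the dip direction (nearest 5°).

true dip 41°, dip direction 180°

Each apparent-dip line lies in the plane. As unit vectors (x east, y north, z up), v₁ plunges 32°→135° and v₂ plunges 41°→180°.
The plane normal is n = v₁ × v₂ ∝ (0.007, -0.393, 0.453).
True dip = arccos(n_z / |n|) = arccos(0.7547) = 41.0°.
Dip direction = atan2(0.007, -0.393) = 179° (azimuth of n's horizontal projection).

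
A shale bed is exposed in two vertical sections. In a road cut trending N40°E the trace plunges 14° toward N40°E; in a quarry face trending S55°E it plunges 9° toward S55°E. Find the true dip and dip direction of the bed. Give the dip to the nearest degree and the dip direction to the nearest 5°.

true dip 16°, dip direction 070°

Represent each trace as a vector plunging at its apparent dip toward its trend (east-north-up frame): v₁ = (0.624, 0.743, -0.242), v₂ = (0.809, -0.567, -0.156).
Cross product v₁ × v₂ gives the pole to the plane: n ∝ (0.253, 0.098, 0.955).
True dip = arccos(n_z / |n|) = arccos(0.9618) = 15.9°.
The horizontal component of n points toward azimuth atan2(n_x, n_y) = 69°, the dip direction.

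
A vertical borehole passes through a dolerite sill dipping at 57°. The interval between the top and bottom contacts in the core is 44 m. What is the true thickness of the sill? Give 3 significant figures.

24.0 m

True thickness t = h · cos(dip) = 44 × cos 57°
t = 44 × 0.5446 = 23.964 m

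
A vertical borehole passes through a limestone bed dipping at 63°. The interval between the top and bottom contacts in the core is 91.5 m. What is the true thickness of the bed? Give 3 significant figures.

True thickness t = h · cos(dip) = 91.5 × cos 63°
t = 91.5 × 0.4540 = 41.540 m

41.5 m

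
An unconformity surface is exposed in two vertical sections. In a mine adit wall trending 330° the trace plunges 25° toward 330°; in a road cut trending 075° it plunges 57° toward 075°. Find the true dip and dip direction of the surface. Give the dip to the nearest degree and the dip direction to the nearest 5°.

Each apparent-dip line lies in the plane. As unit vectors (x east, y north, z up), v₁ plunges 25°→330° and v₂ plunges 57°→075°.
The plane normal is n = v₁ × v₂ ∝ (0.599, 0.602, 0.477).
Dip δ = arctan(|n_h|/n_z) = arctan(0.849/0.477) = 60.7°.
Dip direction = azimuth of (n_x, n_y) = atan2(0.599, 0.602) = 45°.

true dip 61°, dip direction 045°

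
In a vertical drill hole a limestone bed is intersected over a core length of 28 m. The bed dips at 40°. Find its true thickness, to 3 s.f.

21.4 m

True thickness t = h · cos(dip) = 28 × cos 40°
t = 28 × 0.7660 = 21.449 m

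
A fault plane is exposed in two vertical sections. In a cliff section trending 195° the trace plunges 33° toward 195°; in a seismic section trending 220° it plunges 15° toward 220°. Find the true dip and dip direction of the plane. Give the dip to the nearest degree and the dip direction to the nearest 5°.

true dip 45°, dip direction 145°

Each apparent-dip line lies in the plane. As unit vectors (x east, y north, z up), v₁ plunges 33°→195° and v₂ plunges 15°→220°.
Cross product v₁ × v₂ gives the pole to the plane: n ∝ (0.193, -0.282, 0.342).
Dip δ = arctan(|n_h|/n_z) = arctan(0.342/0.342) = 45.0°.
Dip direction = atan2(0.193, -0.282) = 146° (azimuth of n's horizontal projection).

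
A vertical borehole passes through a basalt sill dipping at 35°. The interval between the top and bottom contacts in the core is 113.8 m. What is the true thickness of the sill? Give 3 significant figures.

93.2 m

True thickness t = h · cos(dip) = 113.8 × cos 35°
t = 113.8 × 0.8192 = 93.220 m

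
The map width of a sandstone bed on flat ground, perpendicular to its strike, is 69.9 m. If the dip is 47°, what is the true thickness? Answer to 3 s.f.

51.1 m

True thickness t = w · sin(dip) = 69.9 × sin 47°
t = 69.9 × 0.7314 = 51.122 m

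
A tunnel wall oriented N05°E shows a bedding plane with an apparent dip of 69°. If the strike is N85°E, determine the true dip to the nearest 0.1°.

69.3°

The section is 80° from the strike.
tan(true dip) = tan 69° / sin 80° = 2.6453
δ = arctan(2.6453) = 69.29°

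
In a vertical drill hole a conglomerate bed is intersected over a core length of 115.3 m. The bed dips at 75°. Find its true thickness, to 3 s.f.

True thickness t = h · cos(dip) = 115.3 × cos 75°
t = 115.3 × 0.2588 = 29.842 m

29.8 m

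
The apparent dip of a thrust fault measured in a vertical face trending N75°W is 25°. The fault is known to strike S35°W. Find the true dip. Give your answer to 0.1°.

The section is 70° from the strike.
tan(true dip) = tan 25° / sin 70° = 0.4962
true dip = arctan 0.4962 = 26.39°

26.4°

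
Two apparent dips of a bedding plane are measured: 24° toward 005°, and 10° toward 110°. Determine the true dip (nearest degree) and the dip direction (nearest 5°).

The two traces are lines in the plane: v₁ = (sin 5°·cos 24°, cos 5°·cos 24°, −sin 24°), v₂ = (sin 110°·cos 10°, cos 110°·cos 10°, −sin 10°).
n = v₁ × v₂ = (0.295, 0.363, 0.869) (taken with n_z > 0).
tan δ = √(n_x²+n_y²)/n_z = 0.467/0.869, so δ = 28.3°.
Dip direction = azimuth of (n_x, n_y) = atan2(0.295, 0.363) = 39°.

true dip 28°, dip direction 040°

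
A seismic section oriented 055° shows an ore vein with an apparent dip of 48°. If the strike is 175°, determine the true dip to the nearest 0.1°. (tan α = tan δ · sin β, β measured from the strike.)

The section is 60° from the strike.
tan δ = tan α / sin β = tan 48° / sin 60° = 1.1106 / 0.8660 = 1.2824
δ = arctan(1.2824) = 52.05°

52.1°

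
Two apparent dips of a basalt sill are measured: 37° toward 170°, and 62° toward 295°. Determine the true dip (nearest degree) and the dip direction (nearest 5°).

true dip 71°, dip direction 245°

The two traces are lines in the plane: v₁ = (sin 170°·cos 37°, cos 170°·cos 37°, −sin 37°), v₂ = (sin 295°·cos 62°, cos 295°·cos 62°, −sin 62°).
The plane normal is n = v₁ × v₂ ∝ (-0.814, -0.379, 0.307).
Dip δ = arctan(|n_h|/n_z) = arctan(0.898/0.307) = 71.1°.
Dip direction = atan2(-0.814, -0.379) = 245° (azimuth of n's horizontal projection).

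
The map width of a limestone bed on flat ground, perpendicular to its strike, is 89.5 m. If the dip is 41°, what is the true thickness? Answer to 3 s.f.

58.7 m

True thickness t = w · sin(dip) = 89.5 × sin 41°
t = 89.5 × 0.6561 = 58.717 m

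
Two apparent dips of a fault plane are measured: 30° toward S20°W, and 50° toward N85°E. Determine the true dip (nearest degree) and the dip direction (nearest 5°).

Each apparent-dip line lies in the plane. As unit vectors (x east, y north, z up), v₁ plunges 30°→S20°W and v₂ plunges 50°→N85°E.
The plane normal is n = v₁ × v₂ ∝ (0.651, -0.547, 0.505).
tan δ = √(n_x²+n_y²)/n_z = 0.851/0.505, so δ = 59.3°.
Dip direction = azimuth of (n_x, n_y) = atan2(0.651, -0.547) = 130°.

true dip 59°, dip direction 130°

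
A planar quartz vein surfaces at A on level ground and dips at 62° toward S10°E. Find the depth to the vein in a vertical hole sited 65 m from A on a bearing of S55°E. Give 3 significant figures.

The hole lies 45° from the dip direction, so the down-dip offset is 65 × cos 45° = 45.96 m.
Depth = down-dip offset × tan(dip) = 45.96 × tan 62° = 45.96 × 1.8807
Depth = 86.44 m

86.4 m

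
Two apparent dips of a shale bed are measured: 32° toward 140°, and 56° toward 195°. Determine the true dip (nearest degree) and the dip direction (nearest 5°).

true dip 56°, dip direction 205°

Represent each trace as a vector plunging at its apparent dip toward its trend (east-north-up frame): v₁ = (0.545, -0.650, -0.530), v₂ = (-0.145, -0.540, -0.829).
The plane normal is n = v₁ × v₂ ∝ (-0.252, -0.529, 0.388).
tan δ = √(n_x²+n_y²)/n_z = 0.586/0.388, so δ = 56.4°.
The horizontal component of n points toward azimuth atan2(n_x, n_y) = 206°, the dip direction.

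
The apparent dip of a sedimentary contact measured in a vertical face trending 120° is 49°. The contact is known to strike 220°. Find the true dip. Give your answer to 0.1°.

β = acute angle between strike 220° and section 120° = 80°.
tan δ = tan α / sin β = tan 49° / sin 80° = 1.1504 / 0.9848 = 1.1681
true dip = arctan 1.1681 = 49.43°

49.4°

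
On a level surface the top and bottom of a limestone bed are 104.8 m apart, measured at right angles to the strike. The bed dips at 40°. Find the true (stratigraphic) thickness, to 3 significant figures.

67.4 m

True thickness t = w · sin(dip) = 104.8 × sin 40°
t = 104.8 × 0.6428 = 67.364 m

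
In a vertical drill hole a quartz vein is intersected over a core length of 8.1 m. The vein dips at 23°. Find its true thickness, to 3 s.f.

7.46 m

True thickness t = h · cos(dip) = 8.1 × cos 23°
t = 8.1 × 0.9205 = 7.456 m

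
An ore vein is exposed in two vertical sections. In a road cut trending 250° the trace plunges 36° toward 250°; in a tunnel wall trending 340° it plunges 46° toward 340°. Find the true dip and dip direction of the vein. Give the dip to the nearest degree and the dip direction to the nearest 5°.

The two traces are lines in the plane: v₁ = (sin 250°·cos 36°, cos 250°·cos 36°, −sin 36°), v₂ = (sin 340°·cos 46°, cos 340°·cos 46°, −sin 46°).
Cross product v₁ × v₂ gives the pole to the plane: n ∝ (-0.583, 0.407, 0.562).
Dip δ = arctan(|n_h|/n_z) = arctan(0.711/0.562) = 51.7°.
Dip direction = azimuth of (n_x, n_y) = atan2(-0.583, 0.407) = 305°.

true dip 52°, dip direction 305°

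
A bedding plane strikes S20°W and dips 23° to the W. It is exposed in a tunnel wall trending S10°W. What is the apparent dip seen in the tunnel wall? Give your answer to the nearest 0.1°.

4.2°

The section lies 10° from the strike.
tan α = tan 23° × sin 10° = 0.4245 × 0.1736 = 0.0737
α = arctan(0.0737) = 4.22°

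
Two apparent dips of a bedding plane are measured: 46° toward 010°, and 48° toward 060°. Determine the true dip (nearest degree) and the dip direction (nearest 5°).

true dip 50°, dip direction 040°

The two traces are lines in the plane: v₁ = (sin 10°·cos 46°, cos 10°·cos 46°, −sin 46°), v₂ = (sin 60°·cos 48°, cos 60°·cos 48°, −sin 48°).
n = v₁ × v₂ = (0.268, 0.327, 0.356) (taken with n_z > 0).
tan δ = √(n_x²+n_y²)/n_z = 0.423/0.356, so δ = 49.9°.
Dip direction = azimuth of (n_x, n_y) = atan2(0.268, 0.327) = 39°.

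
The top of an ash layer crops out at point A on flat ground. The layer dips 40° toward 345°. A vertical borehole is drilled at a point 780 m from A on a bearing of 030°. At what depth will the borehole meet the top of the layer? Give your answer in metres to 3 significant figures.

The hole lies 45° from the dip direction, so the down-dip offset is 780 × cos 45° = 551.54 m.
Depth = down-dip offset × tan(dip) = 551.54 × tan 40° = 551.54 × 0.8391
Depth = 462.80 m

463 m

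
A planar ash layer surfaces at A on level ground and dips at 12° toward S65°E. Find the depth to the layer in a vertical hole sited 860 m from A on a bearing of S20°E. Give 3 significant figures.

The hole lies 45° from the dip direction, so the down-dip offset is 860 × cos 45° = 608.11 m.
Depth = down-dip offset × tan(dip) = 608.11 × tan 12° = 608.11 × 0.2126
Depth = 129.26 m

129 m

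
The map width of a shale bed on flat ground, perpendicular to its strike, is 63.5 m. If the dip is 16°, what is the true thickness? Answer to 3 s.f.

17.5 m

True thickness t = w · sin(dip) = 63.5 × sin 16°
t = 63.5 × 0.2756 = 17.503 m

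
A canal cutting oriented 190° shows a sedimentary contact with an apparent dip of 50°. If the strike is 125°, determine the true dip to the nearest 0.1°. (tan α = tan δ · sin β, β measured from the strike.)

52.7°

β = acute angle between strike 125° and section 190° = 65°.
tan(true dip) = tan 50° / sin 65° = 1.3150
δ = arctan(1.3150) = 52.75°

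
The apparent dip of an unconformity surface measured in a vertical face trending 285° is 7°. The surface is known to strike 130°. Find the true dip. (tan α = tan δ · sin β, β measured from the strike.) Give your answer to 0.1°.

β = acute angle between strike 130° and section 285° = 25°.
tan(true dip) = tan 7° / sin 25° = 0.2905
δ = arctan(0.2905) = 16.20°

16.2°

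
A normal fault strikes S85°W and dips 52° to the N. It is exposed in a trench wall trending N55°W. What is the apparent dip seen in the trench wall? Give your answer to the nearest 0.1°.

Angle between strike (S85°W) and section (N55°W): β = 40°.
tan α = tan 52° × sin 40° = 1.2799 × 0.6428 = 0.8227
α = arctan(0.8227) = 39.45°

39.4°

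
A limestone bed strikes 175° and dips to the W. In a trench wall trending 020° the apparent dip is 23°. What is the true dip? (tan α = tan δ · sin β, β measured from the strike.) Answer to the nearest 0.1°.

The section is 25° from the strike.
tan(true dip) = tan 23° / sin 25° = 1.0044
δ = arctan(1.0044) = 45.13°

45.1°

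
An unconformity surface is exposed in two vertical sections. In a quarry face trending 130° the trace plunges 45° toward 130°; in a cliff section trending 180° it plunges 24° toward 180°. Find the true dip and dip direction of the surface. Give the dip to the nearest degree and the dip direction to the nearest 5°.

true dip 46°, dip direction 115°

Each apparent-dip line lies in the plane. As unit vectors (x east, y north, z up), v₁ plunges 45°→130° and v₂ plunges 24°→180°.
Cross product v₁ × v₂ gives the pole to the plane: n ∝ (0.461, -0.220, 0.495).
Dip δ = arctan(|n_h|/n_z) = arctan(0.511/0.495) = 45.9°.
The horizontal component of n points toward azimuth atan2(n_x, n_y) = 116°, the dip direction.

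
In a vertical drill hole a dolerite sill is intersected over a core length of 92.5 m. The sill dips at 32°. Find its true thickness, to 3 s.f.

True thickness t = h · cos(dip) = 92.5 × cos 32°
t = 92.5 × 0.8480 = 78.444 m

78.4 m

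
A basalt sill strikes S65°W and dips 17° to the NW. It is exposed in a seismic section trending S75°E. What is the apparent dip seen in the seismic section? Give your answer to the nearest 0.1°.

11.1°

The section lies 40° from the strike.
tan α = tan 17° × sin 40° = 0.3057 × 0.6428 = 0.1965
α = arctan(0.1965) = 11.12°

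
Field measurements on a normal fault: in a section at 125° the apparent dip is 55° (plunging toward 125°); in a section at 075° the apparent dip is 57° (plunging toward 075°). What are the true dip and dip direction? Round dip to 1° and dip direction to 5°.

true dip 59°, dip direction 095°

Represent each trace as a vector plunging at its apparent dip toward its trend (east-north-up frame): v₁ = (0.470, -0.329, -0.819), v₂ = (0.526, 0.141, -0.839).
n = v₁ × v₂ = (0.391, -0.037, 0.239) (taken with n_z > 0).
True dip = arccos(n_z / |n|) = arccos(0.5200) = 58.7°.
Dip direction = azimuth of (n_x, n_y) = atan2(0.391, -0.037) = 95°.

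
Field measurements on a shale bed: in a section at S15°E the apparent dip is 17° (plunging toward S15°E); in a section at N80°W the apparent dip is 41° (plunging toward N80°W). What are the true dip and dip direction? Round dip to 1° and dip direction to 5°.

Each apparent-dip line lies in the plane. As unit vectors (x east, y north, z up), v₁ plunges 17°→S15°E and v₂ plunges 41°→N80°W.
Cross product v₁ × v₂ gives the pole to the plane: n ∝ (-0.644, -0.380, 0.654).
True dip = arccos(n_z / |n|) = arccos(0.6583) = 48.8°.
The horizontal component of n points toward azimuth atan2(n_x, n_y) = 239°, the dip direction.

true dip 49°, dip direction 240°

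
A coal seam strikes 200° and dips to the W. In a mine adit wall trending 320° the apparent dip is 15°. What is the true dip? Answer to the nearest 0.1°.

β = acute angle between strike 200° and section 320° = 60°.
tan(true dip) = tan 15° / sin 60° = 0.3094
true dip = arctan 0.3094 = 17.19°

17.2°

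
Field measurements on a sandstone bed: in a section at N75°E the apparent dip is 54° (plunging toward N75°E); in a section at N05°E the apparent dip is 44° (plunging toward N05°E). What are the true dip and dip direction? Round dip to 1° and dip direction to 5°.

true dip 56°, dip direction 055°

Each apparent-dip line lies in the plane. As unit vectors (x east, y north, z up), v₁ plunges 54°→N75°E and v₂ plunges 44°→N05°E.
n = v₁ × v₂ = (0.474, 0.344, 0.397) (taken with n_z > 0).
True dip = arccos(n_z / |n|) = arccos(0.5615) = 55.8°.
Dip direction = azimuth of (n_x, n_y) = atan2(0.474, 0.344) = 54°.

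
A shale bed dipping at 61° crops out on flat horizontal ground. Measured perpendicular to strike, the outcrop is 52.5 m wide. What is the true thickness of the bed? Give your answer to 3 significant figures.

True thickness t = w · sin(dip) = 52.5 × sin 61°
t = 52.5 × 0.8746 = 45.918 m

45.9 m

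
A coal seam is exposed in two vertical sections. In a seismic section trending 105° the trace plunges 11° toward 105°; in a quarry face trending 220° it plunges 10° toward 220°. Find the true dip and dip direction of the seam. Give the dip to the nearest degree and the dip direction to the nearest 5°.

Represent each trace as a vector plunging at its apparent dip toward its trend (east-north-up frame): v₁ = (0.948, -0.254, -0.191), v₂ = (-0.633, -0.754, -0.174).
Cross product v₁ × v₂ gives the pole to the plane: n ∝ (0.100, -0.285, 0.876).
True dip = arccos(n_z / |n|) = arccos(0.9453) = 19.0°.
Dip direction = atan2(0.100, -0.285) = 161° (azimuth of n's horizontal projection).

true dip 19°, dip direction 160°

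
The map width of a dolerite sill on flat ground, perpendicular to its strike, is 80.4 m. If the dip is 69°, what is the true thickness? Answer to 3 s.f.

True thickness t = w · sin(dip) = 80.4 × sin 69°
t = 80.4 × 0.9336 = 75.060 m

75.1 m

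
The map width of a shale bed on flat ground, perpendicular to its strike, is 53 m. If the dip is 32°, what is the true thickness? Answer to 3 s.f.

True thickness t = w · sin(dip) = 53 × sin 32°
t = 53 × 0.5299 = 28.086 m

28.1 m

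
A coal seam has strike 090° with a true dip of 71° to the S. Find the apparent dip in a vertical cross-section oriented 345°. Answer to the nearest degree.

70°

The strike is 090° and the section trends 345°; the acute angle between them is β = 75°.
tan α = tan 71° × sin 75° = 2.9042 × 0.9659 = 2.8053
apparent dip = arctan 2.8053 = 70.38°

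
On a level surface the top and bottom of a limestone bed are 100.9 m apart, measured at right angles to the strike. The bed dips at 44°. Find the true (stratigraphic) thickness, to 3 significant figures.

70.1 m

True thickness t = w · sin(dip) = 100.9 × sin 44°
t = 100.9 × 0.6947 = 70.091 m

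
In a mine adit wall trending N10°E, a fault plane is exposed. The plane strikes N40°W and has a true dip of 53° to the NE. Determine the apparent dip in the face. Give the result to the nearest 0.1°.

Angle between strike (N40°W) and section (N10°E): β = 50°.
tan(apparent dip) = tan 53° · sin 50° = 1.0166
apparent dip = arctan 1.0166 = 45.47°

45.5°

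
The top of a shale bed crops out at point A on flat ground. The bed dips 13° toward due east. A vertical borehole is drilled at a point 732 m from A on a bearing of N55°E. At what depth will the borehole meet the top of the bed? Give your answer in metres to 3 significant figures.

The hole lies 35° from the dip direction, so the down-dip offset is 732 × cos 35° = 599.62 m.
Depth = down-dip offset × tan(dip) = 599.62 × tan 13° = 599.62 × 0.2309
Depth = 138.43 m

138 m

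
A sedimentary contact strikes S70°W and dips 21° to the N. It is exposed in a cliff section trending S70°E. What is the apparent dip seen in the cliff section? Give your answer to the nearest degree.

Angle between strike (S70°W) and section (S70°E): β = 40°.
tan(apparent dip) = tan 21° · sin 40° = 0.2467
apparent dip = arctan 0.2467 = 13.86°

14°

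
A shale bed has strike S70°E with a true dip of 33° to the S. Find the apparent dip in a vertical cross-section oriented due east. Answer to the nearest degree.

The section lies 20° from the strike.
tan α = tan 33° × sin 20° = 0.6494 × 0.3420 = 0.2221
α = arctan(0.2221) = 12.52°

13°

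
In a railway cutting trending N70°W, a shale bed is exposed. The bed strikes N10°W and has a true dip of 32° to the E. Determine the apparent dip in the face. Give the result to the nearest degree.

The strike is N10°W and the section trends N70°W; the acute angle between them is β = 60°.
tan(apparent dip) = tan 32° · sin 60° = 0.5412
apparent dip = arctan 0.5412 = 28.42°

28°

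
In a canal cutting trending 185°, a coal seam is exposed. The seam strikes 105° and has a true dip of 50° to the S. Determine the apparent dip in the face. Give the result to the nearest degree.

The section lies 80° from the strike.
tan(apparent dip) = tan 50° · sin 80° = 1.1736
apparent dip = arctan 1.1736 = 49.57°

50°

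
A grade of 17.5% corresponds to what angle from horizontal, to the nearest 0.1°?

9.9°

tan θ = 17.5/100 = 0.1750
θ = arctan(0.1750) = 9.93°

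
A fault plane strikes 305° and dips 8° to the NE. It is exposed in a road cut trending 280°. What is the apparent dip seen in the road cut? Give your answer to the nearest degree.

3°

The section lies 25° from the strike.
tan α = tan 8° × sin 25° = 0.1405 × 0.4226 = 0.0594
apparent dip = arctan 0.0594 = 3.40°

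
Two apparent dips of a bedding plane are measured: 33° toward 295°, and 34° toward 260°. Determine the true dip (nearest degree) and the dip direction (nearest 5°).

Represent each trace as a vector plunging at its apparent dip toward its trend (east-north-up frame): v₁ = (-0.760, 0.354, -0.545), v₂ = (-0.816, -0.144, -0.559).
n = v₁ × v₂ = (-0.277, 0.020, 0.399) (taken with n_z > 0).
Dip δ = arctan(|n_h|/n_z) = arctan(0.277/0.399) = 34.8°.
Dip direction = azimuth of (n_x, n_y) = atan2(-0.277, 0.020) = 274°.

true dip 35°, dip direction 275°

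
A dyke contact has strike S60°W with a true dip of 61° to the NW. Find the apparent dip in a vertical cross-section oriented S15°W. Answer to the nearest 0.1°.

Angle between strike (S60°W) and section (S15°W): β = 45°.
tan(apparent dip) = tan 61° · sin 45° = 1.2757
apparent dip = arctan 1.2757 = 51.91°

51.9°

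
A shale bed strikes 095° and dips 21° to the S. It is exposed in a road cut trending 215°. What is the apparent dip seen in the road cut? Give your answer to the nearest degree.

18°

The section lies 60° from the strike.
tan(apparent dip) = tan 21° · sin 60° = 0.3324
α = arctan(0.3324) = 18.39°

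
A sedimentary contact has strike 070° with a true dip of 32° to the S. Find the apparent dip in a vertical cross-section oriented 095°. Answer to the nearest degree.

15°

The section lies 25° from the strike.
tan(apparent dip) = tan 32° · sin 25° = 0.2641
apparent dip = arctan 0.2641 = 14.79°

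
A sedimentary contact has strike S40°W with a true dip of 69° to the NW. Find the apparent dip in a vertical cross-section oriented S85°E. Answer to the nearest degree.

65°

The section lies 55° from the strike.
tan(apparent dip) = tan 69° · sin 55° = 2.1340
α = arctan(2.1340) = 64.89°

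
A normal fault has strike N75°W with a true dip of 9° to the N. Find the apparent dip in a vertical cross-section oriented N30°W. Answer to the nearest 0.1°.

The section lies 45° from the strike.
tan(apparent dip) = tan 9° · sin 45° = 0.1120
α = arctan(0.1120) = 6.39°

6.4°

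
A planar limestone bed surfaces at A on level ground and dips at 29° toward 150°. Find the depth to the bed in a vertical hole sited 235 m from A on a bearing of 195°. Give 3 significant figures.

92.1 m

The hole lies 45° from the dip direction, so the down-dip offset is 235 × cos 45° = 166.17 m.
Depth = down-dip offset × tan(dip) = 166.17 × tan 29° = 166.17 × 0.5543
Depth = 92.11 m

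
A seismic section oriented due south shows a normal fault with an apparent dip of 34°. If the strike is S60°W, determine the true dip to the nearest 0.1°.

The section is 60° from the strike.
tan δ = tan α / sin β = tan 34° / sin 60° = 0.6745 / 0.8660 = 0.7789
δ = arctan(0.7789) = 37.91°

37.9°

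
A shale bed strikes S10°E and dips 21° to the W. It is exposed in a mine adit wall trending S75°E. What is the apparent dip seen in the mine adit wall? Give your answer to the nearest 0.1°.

The section lies 65° from the strike.
tan α = tan 21° × sin 65° = 0.3839 × 0.9063 = 0.3479
apparent dip = arctan 0.3479 = 19.18°

19.2°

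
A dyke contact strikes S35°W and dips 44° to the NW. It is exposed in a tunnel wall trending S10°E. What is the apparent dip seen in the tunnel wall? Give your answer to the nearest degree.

34°

The section lies 45° from the strike.
tan(apparent dip) = tan 44° · sin 45° = 0.6828
α = arctan(0.6828) = 34.33°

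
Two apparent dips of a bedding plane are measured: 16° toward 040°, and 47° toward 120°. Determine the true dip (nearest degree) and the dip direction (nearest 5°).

Represent each trace as a vector plunging at its apparent dip toward its trend (east-north-up frame): v₁ = (0.618, 0.736, -0.276), v₂ = (0.591, -0.341, -0.731).
n = v₁ × v₂ = (0.633, -0.289, 0.646) (taken with n_z > 0).
True dip = arccos(n_z / |n|) = arccos(0.6804) = 47.1°.
Dip direction = azimuth of (n_x, n_y) = atan2(0.633, -0.289) = 115°.

true dip 47°, dip direction 115°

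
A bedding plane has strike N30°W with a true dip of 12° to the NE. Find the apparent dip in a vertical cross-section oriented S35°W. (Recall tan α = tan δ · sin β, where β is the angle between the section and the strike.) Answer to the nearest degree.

The strike is N30°W and the section trends S35°W; the acute angle between them is β = 65°.
tan(apparent dip) = tan 12° · sin 65° = 0.1926
α = arctan(0.1926) = 10.90°

11°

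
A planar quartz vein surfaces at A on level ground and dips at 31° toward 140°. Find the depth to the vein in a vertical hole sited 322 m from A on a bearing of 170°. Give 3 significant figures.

The hole lies 30° from the dip direction, so the down-dip offset is 322 × cos 30° = 278.86 m.
Depth = down-dip offset × tan(dip) = 278.86 × tan 31° = 278.86 × 0.6009
Depth = 167.56 m

168 m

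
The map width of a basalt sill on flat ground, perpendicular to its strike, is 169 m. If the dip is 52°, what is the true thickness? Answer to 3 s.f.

True thickness t = w · sin(dip) = 169 × sin 52°
t = 169 × 0.7880 = 133.174 m

133 m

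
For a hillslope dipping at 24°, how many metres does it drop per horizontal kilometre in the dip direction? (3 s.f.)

445 m

drop per km = 1000 × tan 24° = 1000 × 0.4452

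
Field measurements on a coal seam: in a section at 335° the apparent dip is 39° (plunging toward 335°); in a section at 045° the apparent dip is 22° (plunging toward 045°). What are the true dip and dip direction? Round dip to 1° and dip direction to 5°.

Represent each trace as a vector plunging at its apparent dip toward its trend (east-north-up frame): v₁ = (-0.328, 0.704, -0.629), v₂ = (0.656, 0.656, -0.375).
n = v₁ × v₂ = (-0.149, 0.536, 0.677) (taken with n_z > 0).
Dip δ = arctan(|n_h|/n_z) = arctan(0.556/0.677) = 39.4°.
The horizontal component of n points toward azimuth atan2(n_x, n_y) = 344°, the dip direction.

true dip 39°, dip direction 345°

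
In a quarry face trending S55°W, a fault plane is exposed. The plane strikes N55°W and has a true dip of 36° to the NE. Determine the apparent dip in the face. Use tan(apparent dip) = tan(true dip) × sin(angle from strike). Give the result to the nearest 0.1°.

34.3°

The strike is N55°W and the section trends S55°W; the acute angle between them is β = 70°.
tan α = tan 36° × sin 70° = 0.7265 × 0.9397 = 0.6827
α = arctan(0.6827) = 34.32°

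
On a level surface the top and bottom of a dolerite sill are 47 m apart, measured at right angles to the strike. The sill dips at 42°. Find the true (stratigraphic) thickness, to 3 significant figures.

True thickness t = w · sin(dip) = 47 × sin 42°
t = 47 × 0.6691 = 31.449 m

31.4 m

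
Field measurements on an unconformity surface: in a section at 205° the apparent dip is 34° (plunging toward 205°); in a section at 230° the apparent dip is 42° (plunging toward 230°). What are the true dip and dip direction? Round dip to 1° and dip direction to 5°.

Each apparent-dip line lies in the plane. As unit vectors (x east, y north, z up), v₁ plunges 34°→205° and v₂ plunges 42°→230°.
The plane normal is n = v₁ × v₂ ∝ (-0.236, -0.084, 0.260).
tan δ = √(n_x²+n_y²)/n_z = 0.250/0.260, so δ = 43.9°.
The horizontal component of n points toward azimuth atan2(n_x, n_y) = 250°, the dip direction.

true dip 44°, dip direction 250°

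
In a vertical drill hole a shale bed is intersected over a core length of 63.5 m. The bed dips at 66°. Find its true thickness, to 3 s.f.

True thickness t = h · cos(dip) = 63.5 × cos 66°
t = 63.5 × 0.4067 = 25.828 m

25.8 m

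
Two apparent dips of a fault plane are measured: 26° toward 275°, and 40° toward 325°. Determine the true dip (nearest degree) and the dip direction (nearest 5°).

true dip 40°, dip direction 330°

Represent each trace as a vector plunging at its apparent dip toward its trend (east-north-up frame): v₁ = (-0.895, 0.078, -0.438), v₂ = (-0.439, 0.628, -0.643).
The plane normal is n = v₁ × v₂ ∝ (-0.225, 0.383, 0.527).
Dip δ = arctan(|n_h|/n_z) = arctan(0.444/0.527) = 40.1°.
Dip direction = azimuth of (n_x, n_y) = atan2(-0.225, 0.383) = 330°.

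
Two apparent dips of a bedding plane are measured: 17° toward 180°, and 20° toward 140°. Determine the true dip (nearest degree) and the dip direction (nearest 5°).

true dip 20°, dip direction 145°

Each apparent-dip line lies in the plane. As unit vectors (x east, y north, z up), v₁ plunges 17°→180° and v₂ plunges 20°→140°.
n = v₁ × v₂ = (0.117, -0.177, 0.578) (taken with n_z > 0).
tan δ = √(n_x²+n_y²)/n_z = 0.212/0.578, so δ = 20.1°.
The horizontal component of n points toward azimuth atan2(n_x, n_y) = 147°, the dip direction.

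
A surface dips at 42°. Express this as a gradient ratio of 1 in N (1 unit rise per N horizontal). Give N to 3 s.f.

1 in 1.11

1 : N means tan θ = 1/N, so N = 1/tan 42° = 1/0.9004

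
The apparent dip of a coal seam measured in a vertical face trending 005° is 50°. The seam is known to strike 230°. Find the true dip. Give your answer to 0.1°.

59.3°

β = acute angle between strike 230° and section 005° = 45°.
tan δ = tan α / sin β = tan 50° / sin 45° = 1.1918 / 0.7071 = 1.6854
δ = arctan(1.6854) = 59.32°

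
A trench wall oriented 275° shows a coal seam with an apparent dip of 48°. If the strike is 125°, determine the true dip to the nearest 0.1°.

The section is 30° from the strike.
tan δ = tan α / sin β = tan 48° / sin 30° = 1.1106 / 0.5000 = 2.2212
true dip = arctan 2.2212 = 65.76°

65.8°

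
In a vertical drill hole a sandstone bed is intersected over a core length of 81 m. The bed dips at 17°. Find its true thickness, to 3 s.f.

77.5 m

True thickness t = h · cos(dip) = 81 × cos 17°
t = 81 × 0.9563 = 77.461 m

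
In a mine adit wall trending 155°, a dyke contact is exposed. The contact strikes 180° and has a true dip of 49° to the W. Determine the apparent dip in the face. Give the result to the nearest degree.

26°

The section lies 25° from the strike.
tan(apparent dip) = tan 49° · sin 25° = 0.4862
α = arctan(0.4862) = 25.93°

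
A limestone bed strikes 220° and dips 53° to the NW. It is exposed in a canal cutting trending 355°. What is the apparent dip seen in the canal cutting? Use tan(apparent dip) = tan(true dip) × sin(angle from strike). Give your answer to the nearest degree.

43°

The section lies 45° from the strike.
tan(apparent dip) = tan 53° · sin 45° = 0.9384
apparent dip = arctan 0.9384 = 43.18°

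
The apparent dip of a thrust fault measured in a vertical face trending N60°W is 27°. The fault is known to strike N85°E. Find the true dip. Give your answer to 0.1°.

41.6°

β = acute angle between strike N85°E and section N60°W = 35°.
tan δ = tan α / sin β = tan 27° / sin 35° = 0.5095 / 0.5736 = 0.8883
δ = arctan(0.8883) = 41.62°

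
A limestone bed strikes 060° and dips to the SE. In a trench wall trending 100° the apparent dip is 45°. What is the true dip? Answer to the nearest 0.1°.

β = acute angle between strike 060° and section 100° = 40°.
tan δ = tan α / sin β = tan 45° / sin 40° = 1.0000 / 0.6428 = 1.5557
true dip = arctan 1.5557 = 57.27°

57.3°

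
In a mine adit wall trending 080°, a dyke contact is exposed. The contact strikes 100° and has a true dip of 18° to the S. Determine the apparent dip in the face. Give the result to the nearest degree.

The strike is 100° and the section trends 080°; the acute angle between them is β = 20°.
tan α = tan 18° × sin 20° = 0.3249 × 0.3420 = 0.1111
α = arctan(0.1111) = 6.34°

6°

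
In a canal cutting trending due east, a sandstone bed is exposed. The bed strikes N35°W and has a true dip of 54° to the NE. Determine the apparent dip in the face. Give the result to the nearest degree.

The section lies 55° from the strike.
tan(apparent dip) = tan 54° · sin 55° = 1.1275
α = arctan(1.1275) = 48.43°

48°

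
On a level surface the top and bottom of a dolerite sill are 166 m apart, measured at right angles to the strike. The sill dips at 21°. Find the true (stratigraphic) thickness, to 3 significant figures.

59.5 m

True thickness t = w · sin(dip) = 166 × sin 21°
t = 166 × 0.3584 = 59.489 m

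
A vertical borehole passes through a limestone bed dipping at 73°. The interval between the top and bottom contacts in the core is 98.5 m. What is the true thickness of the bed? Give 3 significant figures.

28.8 m

True thickness t = h · cos(dip) = 98.5 × cos 73°
t = 98.5 × 0.2924 = 28.799 m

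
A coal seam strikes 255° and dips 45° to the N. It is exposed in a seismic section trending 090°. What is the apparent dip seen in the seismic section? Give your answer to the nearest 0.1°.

14.5°

The section lies 15° from the strike.
tan α = tan 45° × sin 15° = 1.0000 × 0.2588 = 0.2588
apparent dip = arctan 0.2588 = 14.51°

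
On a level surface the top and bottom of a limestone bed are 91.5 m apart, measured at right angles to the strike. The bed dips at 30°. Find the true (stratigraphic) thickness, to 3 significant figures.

45.7 m

True thickness t = w · sin(dip) = 91.5 × sin 30°
t = 91.5 × 0.5000 = 45.750 m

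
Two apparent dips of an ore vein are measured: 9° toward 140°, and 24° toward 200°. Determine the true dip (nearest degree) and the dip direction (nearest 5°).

Each apparent-dip line lies in the plane. As unit vectors (x east, y north, z up), v₁ plunges 9°→140° and v₂ plunges 24°→200°.
Cross product v₁ × v₂ gives the pole to the plane: n ∝ (-0.173, -0.307, 0.781).
True dip = arccos(n_z / |n|) = arccos(0.9115) = 24.3°.
Dip direction = atan2(-0.173, -0.307) = 209° (azimuth of n's horizontal projection).

true dip 24°, dip direction 210°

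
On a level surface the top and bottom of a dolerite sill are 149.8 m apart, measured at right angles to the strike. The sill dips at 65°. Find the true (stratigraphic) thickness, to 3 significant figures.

136 m

True thickness t = w · sin(dip) = 149.8 × sin 65°
t = 149.8 × 0.9063 = 135.765 m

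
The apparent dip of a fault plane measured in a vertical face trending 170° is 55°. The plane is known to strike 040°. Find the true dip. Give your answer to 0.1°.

The section is 50° from the strike.
tan(true dip) = tan 55° / sin 50° = 1.8643
true dip = arctan 1.8643 = 61.79°

61.8°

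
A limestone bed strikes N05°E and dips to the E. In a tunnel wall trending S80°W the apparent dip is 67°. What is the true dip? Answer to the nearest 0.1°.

The section is 75° from the strike.
tan δ = tan α / sin β = tan 67° / sin 75° = 2.3559 / 0.9659 = 2.4390
true dip = arctan 2.4390 = 67.71°

67.7°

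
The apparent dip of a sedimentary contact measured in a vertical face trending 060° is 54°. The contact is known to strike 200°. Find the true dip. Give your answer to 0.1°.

65.0°

β = acute angle between strike 200° and section 060° = 40°.
tan(true dip) = tan 54° / sin 40° = 2.1413
true dip = arctan 2.1413 = 64.97°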